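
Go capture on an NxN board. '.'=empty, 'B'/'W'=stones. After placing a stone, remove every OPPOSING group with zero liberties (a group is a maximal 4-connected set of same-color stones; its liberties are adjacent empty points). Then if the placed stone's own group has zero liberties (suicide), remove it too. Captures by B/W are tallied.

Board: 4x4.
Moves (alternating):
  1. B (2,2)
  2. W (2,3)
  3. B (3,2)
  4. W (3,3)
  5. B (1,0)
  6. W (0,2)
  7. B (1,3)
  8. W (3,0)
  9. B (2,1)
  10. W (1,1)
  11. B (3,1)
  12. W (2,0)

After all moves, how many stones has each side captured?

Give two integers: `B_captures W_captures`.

Answer: 2 0

Derivation:
Move 1: B@(2,2) -> caps B=0 W=0
Move 2: W@(2,3) -> caps B=0 W=0
Move 3: B@(3,2) -> caps B=0 W=0
Move 4: W@(3,3) -> caps B=0 W=0
Move 5: B@(1,0) -> caps B=0 W=0
Move 6: W@(0,2) -> caps B=0 W=0
Move 7: B@(1,3) -> caps B=2 W=0
Move 8: W@(3,0) -> caps B=2 W=0
Move 9: B@(2,1) -> caps B=2 W=0
Move 10: W@(1,1) -> caps B=2 W=0
Move 11: B@(3,1) -> caps B=2 W=0
Move 12: W@(2,0) -> caps B=2 W=0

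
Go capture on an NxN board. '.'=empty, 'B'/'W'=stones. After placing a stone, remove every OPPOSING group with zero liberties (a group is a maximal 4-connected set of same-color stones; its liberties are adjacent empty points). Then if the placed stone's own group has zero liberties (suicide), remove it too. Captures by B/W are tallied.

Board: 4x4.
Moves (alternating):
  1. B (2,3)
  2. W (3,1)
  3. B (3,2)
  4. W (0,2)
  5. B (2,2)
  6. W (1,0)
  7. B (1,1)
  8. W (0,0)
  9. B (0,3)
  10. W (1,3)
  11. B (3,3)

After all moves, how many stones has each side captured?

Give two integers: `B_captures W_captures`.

Move 1: B@(2,3) -> caps B=0 W=0
Move 2: W@(3,1) -> caps B=0 W=0
Move 3: B@(3,2) -> caps B=0 W=0
Move 4: W@(0,2) -> caps B=0 W=0
Move 5: B@(2,2) -> caps B=0 W=0
Move 6: W@(1,0) -> caps B=0 W=0
Move 7: B@(1,1) -> caps B=0 W=0
Move 8: W@(0,0) -> caps B=0 W=0
Move 9: B@(0,3) -> caps B=0 W=0
Move 10: W@(1,3) -> caps B=0 W=1
Move 11: B@(3,3) -> caps B=0 W=1

Answer: 0 1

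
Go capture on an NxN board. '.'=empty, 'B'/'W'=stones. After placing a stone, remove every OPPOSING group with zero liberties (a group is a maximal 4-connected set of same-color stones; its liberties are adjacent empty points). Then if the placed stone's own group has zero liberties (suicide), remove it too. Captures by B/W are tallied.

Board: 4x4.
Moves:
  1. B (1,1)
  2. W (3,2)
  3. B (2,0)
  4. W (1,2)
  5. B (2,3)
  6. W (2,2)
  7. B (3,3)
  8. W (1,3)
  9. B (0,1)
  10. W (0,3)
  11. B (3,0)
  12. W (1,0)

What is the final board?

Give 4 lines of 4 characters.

Move 1: B@(1,1) -> caps B=0 W=0
Move 2: W@(3,2) -> caps B=0 W=0
Move 3: B@(2,0) -> caps B=0 W=0
Move 4: W@(1,2) -> caps B=0 W=0
Move 5: B@(2,3) -> caps B=0 W=0
Move 6: W@(2,2) -> caps B=0 W=0
Move 7: B@(3,3) -> caps B=0 W=0
Move 8: W@(1,3) -> caps B=0 W=2
Move 9: B@(0,1) -> caps B=0 W=2
Move 10: W@(0,3) -> caps B=0 W=2
Move 11: B@(3,0) -> caps B=0 W=2
Move 12: W@(1,0) -> caps B=0 W=2

Answer: .B.W
WBWW
B.W.
B.W.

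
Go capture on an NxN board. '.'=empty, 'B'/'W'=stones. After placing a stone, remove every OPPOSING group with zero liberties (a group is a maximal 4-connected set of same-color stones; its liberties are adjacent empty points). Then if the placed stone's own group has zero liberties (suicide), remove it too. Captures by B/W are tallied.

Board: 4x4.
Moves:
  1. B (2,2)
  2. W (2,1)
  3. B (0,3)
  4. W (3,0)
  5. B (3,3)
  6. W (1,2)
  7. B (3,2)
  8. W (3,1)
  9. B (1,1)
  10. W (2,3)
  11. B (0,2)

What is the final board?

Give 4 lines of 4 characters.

Move 1: B@(2,2) -> caps B=0 W=0
Move 2: W@(2,1) -> caps B=0 W=0
Move 3: B@(0,3) -> caps B=0 W=0
Move 4: W@(3,0) -> caps B=0 W=0
Move 5: B@(3,3) -> caps B=0 W=0
Move 6: W@(1,2) -> caps B=0 W=0
Move 7: B@(3,2) -> caps B=0 W=0
Move 8: W@(3,1) -> caps B=0 W=0
Move 9: B@(1,1) -> caps B=0 W=0
Move 10: W@(2,3) -> caps B=0 W=3
Move 11: B@(0,2) -> caps B=0 W=3

Answer: ..BB
.BW.
.W.W
WW..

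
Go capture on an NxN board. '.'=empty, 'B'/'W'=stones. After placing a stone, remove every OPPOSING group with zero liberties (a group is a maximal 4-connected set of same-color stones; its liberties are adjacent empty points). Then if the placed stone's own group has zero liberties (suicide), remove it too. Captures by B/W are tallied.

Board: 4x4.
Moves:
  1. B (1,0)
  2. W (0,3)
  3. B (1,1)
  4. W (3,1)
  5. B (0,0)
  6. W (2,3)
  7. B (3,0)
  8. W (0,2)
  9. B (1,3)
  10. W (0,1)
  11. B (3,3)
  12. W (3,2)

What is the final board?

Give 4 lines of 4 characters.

Move 1: B@(1,0) -> caps B=0 W=0
Move 2: W@(0,3) -> caps B=0 W=0
Move 3: B@(1,1) -> caps B=0 W=0
Move 4: W@(3,1) -> caps B=0 W=0
Move 5: B@(0,0) -> caps B=0 W=0
Move 6: W@(2,3) -> caps B=0 W=0
Move 7: B@(3,0) -> caps B=0 W=0
Move 8: W@(0,2) -> caps B=0 W=0
Move 9: B@(1,3) -> caps B=0 W=0
Move 10: W@(0,1) -> caps B=0 W=0
Move 11: B@(3,3) -> caps B=0 W=0
Move 12: W@(3,2) -> caps B=0 W=1

Answer: BWWW
BB.B
...W
BWW.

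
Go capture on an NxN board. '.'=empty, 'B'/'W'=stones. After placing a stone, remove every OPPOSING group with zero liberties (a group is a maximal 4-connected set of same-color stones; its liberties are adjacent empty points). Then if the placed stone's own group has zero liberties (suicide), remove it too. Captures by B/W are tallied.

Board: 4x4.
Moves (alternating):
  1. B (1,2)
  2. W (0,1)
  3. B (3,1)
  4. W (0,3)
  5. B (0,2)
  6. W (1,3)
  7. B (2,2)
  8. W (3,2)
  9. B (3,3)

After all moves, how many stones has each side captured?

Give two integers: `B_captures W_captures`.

Answer: 1 0

Derivation:
Move 1: B@(1,2) -> caps B=0 W=0
Move 2: W@(0,1) -> caps B=0 W=0
Move 3: B@(3,1) -> caps B=0 W=0
Move 4: W@(0,3) -> caps B=0 W=0
Move 5: B@(0,2) -> caps B=0 W=0
Move 6: W@(1,3) -> caps B=0 W=0
Move 7: B@(2,2) -> caps B=0 W=0
Move 8: W@(3,2) -> caps B=0 W=0
Move 9: B@(3,3) -> caps B=1 W=0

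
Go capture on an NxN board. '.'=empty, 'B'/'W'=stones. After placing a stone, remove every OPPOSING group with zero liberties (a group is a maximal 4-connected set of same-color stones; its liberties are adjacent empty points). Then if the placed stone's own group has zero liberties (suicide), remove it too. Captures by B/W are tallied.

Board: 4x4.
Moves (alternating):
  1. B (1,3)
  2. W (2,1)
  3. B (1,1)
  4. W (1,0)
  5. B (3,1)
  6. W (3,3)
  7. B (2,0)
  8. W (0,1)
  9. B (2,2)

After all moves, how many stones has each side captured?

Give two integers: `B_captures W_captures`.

Move 1: B@(1,3) -> caps B=0 W=0
Move 2: W@(2,1) -> caps B=0 W=0
Move 3: B@(1,1) -> caps B=0 W=0
Move 4: W@(1,0) -> caps B=0 W=0
Move 5: B@(3,1) -> caps B=0 W=0
Move 6: W@(3,3) -> caps B=0 W=0
Move 7: B@(2,0) -> caps B=0 W=0
Move 8: W@(0,1) -> caps B=0 W=0
Move 9: B@(2,2) -> caps B=1 W=0

Answer: 1 0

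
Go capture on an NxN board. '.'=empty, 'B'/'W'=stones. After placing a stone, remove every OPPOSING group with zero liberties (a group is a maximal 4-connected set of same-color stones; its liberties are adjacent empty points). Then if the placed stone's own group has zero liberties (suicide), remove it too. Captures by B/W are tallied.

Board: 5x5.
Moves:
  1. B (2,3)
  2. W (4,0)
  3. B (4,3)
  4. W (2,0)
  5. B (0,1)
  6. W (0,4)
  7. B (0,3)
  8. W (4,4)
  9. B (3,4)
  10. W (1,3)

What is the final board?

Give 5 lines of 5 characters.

Move 1: B@(2,3) -> caps B=0 W=0
Move 2: W@(4,0) -> caps B=0 W=0
Move 3: B@(4,3) -> caps B=0 W=0
Move 4: W@(2,0) -> caps B=0 W=0
Move 5: B@(0,1) -> caps B=0 W=0
Move 6: W@(0,4) -> caps B=0 W=0
Move 7: B@(0,3) -> caps B=0 W=0
Move 8: W@(4,4) -> caps B=0 W=0
Move 9: B@(3,4) -> caps B=1 W=0
Move 10: W@(1,3) -> caps B=1 W=0

Answer: .B.BW
...W.
W..B.
....B
W..B.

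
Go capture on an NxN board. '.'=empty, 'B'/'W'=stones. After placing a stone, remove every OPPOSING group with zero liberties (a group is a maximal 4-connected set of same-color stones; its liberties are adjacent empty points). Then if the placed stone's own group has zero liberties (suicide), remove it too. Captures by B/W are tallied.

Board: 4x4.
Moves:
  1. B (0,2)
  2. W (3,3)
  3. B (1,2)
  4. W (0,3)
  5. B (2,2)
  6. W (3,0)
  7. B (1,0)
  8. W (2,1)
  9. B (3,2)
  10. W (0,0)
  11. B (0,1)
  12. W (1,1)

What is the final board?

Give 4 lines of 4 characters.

Move 1: B@(0,2) -> caps B=0 W=0
Move 2: W@(3,3) -> caps B=0 W=0
Move 3: B@(1,2) -> caps B=0 W=0
Move 4: W@(0,3) -> caps B=0 W=0
Move 5: B@(2,2) -> caps B=0 W=0
Move 6: W@(3,0) -> caps B=0 W=0
Move 7: B@(1,0) -> caps B=0 W=0
Move 8: W@(2,1) -> caps B=0 W=0
Move 9: B@(3,2) -> caps B=0 W=0
Move 10: W@(0,0) -> caps B=0 W=0
Move 11: B@(0,1) -> caps B=1 W=0
Move 12: W@(1,1) -> caps B=1 W=0

Answer: .BBW
BWB.
.WB.
W.BW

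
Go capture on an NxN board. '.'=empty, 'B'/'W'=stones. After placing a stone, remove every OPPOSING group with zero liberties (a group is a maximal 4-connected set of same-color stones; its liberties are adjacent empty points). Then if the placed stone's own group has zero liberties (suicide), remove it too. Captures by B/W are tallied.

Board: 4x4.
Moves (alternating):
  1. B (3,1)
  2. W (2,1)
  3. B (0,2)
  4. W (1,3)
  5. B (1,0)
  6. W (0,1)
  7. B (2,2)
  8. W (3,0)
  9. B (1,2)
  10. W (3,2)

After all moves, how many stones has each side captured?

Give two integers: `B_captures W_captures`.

Answer: 0 1

Derivation:
Move 1: B@(3,1) -> caps B=0 W=0
Move 2: W@(2,1) -> caps B=0 W=0
Move 3: B@(0,2) -> caps B=0 W=0
Move 4: W@(1,3) -> caps B=0 W=0
Move 5: B@(1,0) -> caps B=0 W=0
Move 6: W@(0,1) -> caps B=0 W=0
Move 7: B@(2,2) -> caps B=0 W=0
Move 8: W@(3,0) -> caps B=0 W=0
Move 9: B@(1,2) -> caps B=0 W=0
Move 10: W@(3,2) -> caps B=0 W=1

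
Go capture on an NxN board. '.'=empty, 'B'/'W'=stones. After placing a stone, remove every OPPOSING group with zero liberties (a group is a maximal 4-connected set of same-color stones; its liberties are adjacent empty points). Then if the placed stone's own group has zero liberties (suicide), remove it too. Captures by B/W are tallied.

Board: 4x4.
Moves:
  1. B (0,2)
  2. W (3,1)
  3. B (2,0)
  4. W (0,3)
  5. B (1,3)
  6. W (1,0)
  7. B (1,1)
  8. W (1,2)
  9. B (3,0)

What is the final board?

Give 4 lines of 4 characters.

Move 1: B@(0,2) -> caps B=0 W=0
Move 2: W@(3,1) -> caps B=0 W=0
Move 3: B@(2,0) -> caps B=0 W=0
Move 4: W@(0,3) -> caps B=0 W=0
Move 5: B@(1,3) -> caps B=1 W=0
Move 6: W@(1,0) -> caps B=1 W=0
Move 7: B@(1,1) -> caps B=1 W=0
Move 8: W@(1,2) -> caps B=1 W=0
Move 9: B@(3,0) -> caps B=1 W=0

Answer: ..B.
WBWB
B...
BW..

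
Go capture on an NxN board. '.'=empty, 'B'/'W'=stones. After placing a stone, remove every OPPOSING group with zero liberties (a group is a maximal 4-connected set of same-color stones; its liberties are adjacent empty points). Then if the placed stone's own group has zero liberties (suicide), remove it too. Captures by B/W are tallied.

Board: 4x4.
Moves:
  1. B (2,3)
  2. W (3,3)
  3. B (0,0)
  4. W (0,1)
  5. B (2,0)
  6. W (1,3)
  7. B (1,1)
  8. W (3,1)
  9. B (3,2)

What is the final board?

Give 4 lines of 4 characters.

Answer: BW..
.B.W
B..B
.WB.

Derivation:
Move 1: B@(2,3) -> caps B=0 W=0
Move 2: W@(3,3) -> caps B=0 W=0
Move 3: B@(0,0) -> caps B=0 W=0
Move 4: W@(0,1) -> caps B=0 W=0
Move 5: B@(2,0) -> caps B=0 W=0
Move 6: W@(1,3) -> caps B=0 W=0
Move 7: B@(1,1) -> caps B=0 W=0
Move 8: W@(3,1) -> caps B=0 W=0
Move 9: B@(3,2) -> caps B=1 W=0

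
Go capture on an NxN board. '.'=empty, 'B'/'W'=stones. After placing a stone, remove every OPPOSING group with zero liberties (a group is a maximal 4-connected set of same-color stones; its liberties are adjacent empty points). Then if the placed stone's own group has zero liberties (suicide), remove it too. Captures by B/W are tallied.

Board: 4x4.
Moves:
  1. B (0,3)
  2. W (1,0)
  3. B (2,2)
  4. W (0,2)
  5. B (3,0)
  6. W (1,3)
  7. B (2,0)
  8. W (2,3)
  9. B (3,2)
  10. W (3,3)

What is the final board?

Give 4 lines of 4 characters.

Move 1: B@(0,3) -> caps B=0 W=0
Move 2: W@(1,0) -> caps B=0 W=0
Move 3: B@(2,2) -> caps B=0 W=0
Move 4: W@(0,2) -> caps B=0 W=0
Move 5: B@(3,0) -> caps B=0 W=0
Move 6: W@(1,3) -> caps B=0 W=1
Move 7: B@(2,0) -> caps B=0 W=1
Move 8: W@(2,3) -> caps B=0 W=1
Move 9: B@(3,2) -> caps B=0 W=1
Move 10: W@(3,3) -> caps B=0 W=1

Answer: ..W.
W..W
B.BW
B.BW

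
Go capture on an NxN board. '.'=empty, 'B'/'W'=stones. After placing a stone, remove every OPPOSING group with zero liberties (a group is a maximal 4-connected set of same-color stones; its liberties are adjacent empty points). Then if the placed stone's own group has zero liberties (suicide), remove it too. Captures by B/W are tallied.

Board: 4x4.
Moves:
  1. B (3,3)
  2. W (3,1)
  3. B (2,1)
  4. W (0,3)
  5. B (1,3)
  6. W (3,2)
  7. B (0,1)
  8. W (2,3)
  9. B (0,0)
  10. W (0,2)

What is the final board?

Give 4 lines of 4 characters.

Move 1: B@(3,3) -> caps B=0 W=0
Move 2: W@(3,1) -> caps B=0 W=0
Move 3: B@(2,1) -> caps B=0 W=0
Move 4: W@(0,3) -> caps B=0 W=0
Move 5: B@(1,3) -> caps B=0 W=0
Move 6: W@(3,2) -> caps B=0 W=0
Move 7: B@(0,1) -> caps B=0 W=0
Move 8: W@(2,3) -> caps B=0 W=1
Move 9: B@(0,0) -> caps B=0 W=1
Move 10: W@(0,2) -> caps B=0 W=1

Answer: BBWW
...B
.B.W
.WW.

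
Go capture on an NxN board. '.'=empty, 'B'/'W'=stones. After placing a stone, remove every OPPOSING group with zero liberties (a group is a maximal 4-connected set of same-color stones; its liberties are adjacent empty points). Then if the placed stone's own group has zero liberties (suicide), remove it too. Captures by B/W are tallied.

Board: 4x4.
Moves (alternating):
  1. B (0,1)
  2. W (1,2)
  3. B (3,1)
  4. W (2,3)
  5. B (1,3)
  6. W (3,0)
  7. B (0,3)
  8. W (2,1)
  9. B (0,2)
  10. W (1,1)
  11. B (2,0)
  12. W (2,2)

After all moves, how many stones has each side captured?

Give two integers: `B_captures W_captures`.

Move 1: B@(0,1) -> caps B=0 W=0
Move 2: W@(1,2) -> caps B=0 W=0
Move 3: B@(3,1) -> caps B=0 W=0
Move 4: W@(2,3) -> caps B=0 W=0
Move 5: B@(1,3) -> caps B=0 W=0
Move 6: W@(3,0) -> caps B=0 W=0
Move 7: B@(0,3) -> caps B=0 W=0
Move 8: W@(2,1) -> caps B=0 W=0
Move 9: B@(0,2) -> caps B=0 W=0
Move 10: W@(1,1) -> caps B=0 W=0
Move 11: B@(2,0) -> caps B=1 W=0
Move 12: W@(2,2) -> caps B=1 W=0

Answer: 1 0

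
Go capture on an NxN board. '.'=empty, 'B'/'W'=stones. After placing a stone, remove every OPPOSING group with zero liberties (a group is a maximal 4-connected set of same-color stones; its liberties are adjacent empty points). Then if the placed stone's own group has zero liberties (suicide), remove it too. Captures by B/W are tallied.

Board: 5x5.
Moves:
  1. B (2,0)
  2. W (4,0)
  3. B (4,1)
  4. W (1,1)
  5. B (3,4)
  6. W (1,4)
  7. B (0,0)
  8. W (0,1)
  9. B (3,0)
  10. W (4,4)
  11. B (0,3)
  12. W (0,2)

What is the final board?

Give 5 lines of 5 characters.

Move 1: B@(2,0) -> caps B=0 W=0
Move 2: W@(4,0) -> caps B=0 W=0
Move 3: B@(4,1) -> caps B=0 W=0
Move 4: W@(1,1) -> caps B=0 W=0
Move 5: B@(3,4) -> caps B=0 W=0
Move 6: W@(1,4) -> caps B=0 W=0
Move 7: B@(0,0) -> caps B=0 W=0
Move 8: W@(0,1) -> caps B=0 W=0
Move 9: B@(3,0) -> caps B=1 W=0
Move 10: W@(4,4) -> caps B=1 W=0
Move 11: B@(0,3) -> caps B=1 W=0
Move 12: W@(0,2) -> caps B=1 W=0

Answer: BWWB.
.W..W
B....
B...B
.B..W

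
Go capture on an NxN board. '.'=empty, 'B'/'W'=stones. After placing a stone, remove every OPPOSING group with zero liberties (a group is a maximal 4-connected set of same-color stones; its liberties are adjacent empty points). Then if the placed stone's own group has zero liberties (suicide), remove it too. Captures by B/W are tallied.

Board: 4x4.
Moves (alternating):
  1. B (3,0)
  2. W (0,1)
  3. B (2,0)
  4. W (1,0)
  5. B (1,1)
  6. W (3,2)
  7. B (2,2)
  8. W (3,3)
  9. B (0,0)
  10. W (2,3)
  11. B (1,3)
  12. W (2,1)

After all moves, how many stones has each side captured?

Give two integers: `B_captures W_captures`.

Answer: 1 0

Derivation:
Move 1: B@(3,0) -> caps B=0 W=0
Move 2: W@(0,1) -> caps B=0 W=0
Move 3: B@(2,0) -> caps B=0 W=0
Move 4: W@(1,0) -> caps B=0 W=0
Move 5: B@(1,1) -> caps B=0 W=0
Move 6: W@(3,2) -> caps B=0 W=0
Move 7: B@(2,2) -> caps B=0 W=0
Move 8: W@(3,3) -> caps B=0 W=0
Move 9: B@(0,0) -> caps B=1 W=0
Move 10: W@(2,3) -> caps B=1 W=0
Move 11: B@(1,3) -> caps B=1 W=0
Move 12: W@(2,1) -> caps B=1 W=0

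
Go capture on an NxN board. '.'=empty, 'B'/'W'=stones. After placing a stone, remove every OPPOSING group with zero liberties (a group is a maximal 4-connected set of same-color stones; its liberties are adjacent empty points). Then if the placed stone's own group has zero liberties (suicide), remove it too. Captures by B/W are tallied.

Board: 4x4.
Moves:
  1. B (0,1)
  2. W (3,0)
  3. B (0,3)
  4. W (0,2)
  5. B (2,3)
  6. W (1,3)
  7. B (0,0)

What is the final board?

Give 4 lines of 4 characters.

Move 1: B@(0,1) -> caps B=0 W=0
Move 2: W@(3,0) -> caps B=0 W=0
Move 3: B@(0,3) -> caps B=0 W=0
Move 4: W@(0,2) -> caps B=0 W=0
Move 5: B@(2,3) -> caps B=0 W=0
Move 6: W@(1,3) -> caps B=0 W=1
Move 7: B@(0,0) -> caps B=0 W=1

Answer: BBW.
...W
...B
W...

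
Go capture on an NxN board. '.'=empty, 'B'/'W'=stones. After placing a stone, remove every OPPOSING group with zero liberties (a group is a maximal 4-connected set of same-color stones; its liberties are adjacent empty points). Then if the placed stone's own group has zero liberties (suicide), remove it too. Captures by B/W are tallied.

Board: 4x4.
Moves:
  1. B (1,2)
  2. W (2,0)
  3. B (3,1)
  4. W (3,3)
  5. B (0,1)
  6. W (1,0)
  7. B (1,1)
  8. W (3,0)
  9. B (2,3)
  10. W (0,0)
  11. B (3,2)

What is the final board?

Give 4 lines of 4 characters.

Answer: WB..
WBB.
W..B
WBB.

Derivation:
Move 1: B@(1,2) -> caps B=0 W=0
Move 2: W@(2,0) -> caps B=0 W=0
Move 3: B@(3,1) -> caps B=0 W=0
Move 4: W@(3,3) -> caps B=0 W=0
Move 5: B@(0,1) -> caps B=0 W=0
Move 6: W@(1,0) -> caps B=0 W=0
Move 7: B@(1,1) -> caps B=0 W=0
Move 8: W@(3,0) -> caps B=0 W=0
Move 9: B@(2,3) -> caps B=0 W=0
Move 10: W@(0,0) -> caps B=0 W=0
Move 11: B@(3,2) -> caps B=1 W=0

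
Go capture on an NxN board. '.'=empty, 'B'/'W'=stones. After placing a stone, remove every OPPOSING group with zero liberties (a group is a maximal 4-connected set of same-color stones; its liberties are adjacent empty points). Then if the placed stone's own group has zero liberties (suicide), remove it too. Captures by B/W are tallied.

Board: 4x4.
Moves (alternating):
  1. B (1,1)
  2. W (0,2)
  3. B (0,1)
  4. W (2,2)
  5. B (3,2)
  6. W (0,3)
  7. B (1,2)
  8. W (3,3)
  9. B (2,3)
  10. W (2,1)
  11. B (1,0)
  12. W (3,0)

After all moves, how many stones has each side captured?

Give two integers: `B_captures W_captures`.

Answer: 1 0

Derivation:
Move 1: B@(1,1) -> caps B=0 W=0
Move 2: W@(0,2) -> caps B=0 W=0
Move 3: B@(0,1) -> caps B=0 W=0
Move 4: W@(2,2) -> caps B=0 W=0
Move 5: B@(3,2) -> caps B=0 W=0
Move 6: W@(0,3) -> caps B=0 W=0
Move 7: B@(1,2) -> caps B=0 W=0
Move 8: W@(3,3) -> caps B=0 W=0
Move 9: B@(2,3) -> caps B=1 W=0
Move 10: W@(2,1) -> caps B=1 W=0
Move 11: B@(1,0) -> caps B=1 W=0
Move 12: W@(3,0) -> caps B=1 W=0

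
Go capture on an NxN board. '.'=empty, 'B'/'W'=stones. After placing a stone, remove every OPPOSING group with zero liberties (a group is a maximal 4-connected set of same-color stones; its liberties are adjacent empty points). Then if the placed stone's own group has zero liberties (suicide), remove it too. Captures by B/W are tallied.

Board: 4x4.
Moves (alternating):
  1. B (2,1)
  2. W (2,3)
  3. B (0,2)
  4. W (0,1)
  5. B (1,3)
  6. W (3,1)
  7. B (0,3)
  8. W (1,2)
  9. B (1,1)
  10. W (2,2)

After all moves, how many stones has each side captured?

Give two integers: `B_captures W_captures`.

Answer: 0 3

Derivation:
Move 1: B@(2,1) -> caps B=0 W=0
Move 2: W@(2,3) -> caps B=0 W=0
Move 3: B@(0,2) -> caps B=0 W=0
Move 4: W@(0,1) -> caps B=0 W=0
Move 5: B@(1,3) -> caps B=0 W=0
Move 6: W@(3,1) -> caps B=0 W=0
Move 7: B@(0,3) -> caps B=0 W=0
Move 8: W@(1,2) -> caps B=0 W=3
Move 9: B@(1,1) -> caps B=0 W=3
Move 10: W@(2,2) -> caps B=0 W=3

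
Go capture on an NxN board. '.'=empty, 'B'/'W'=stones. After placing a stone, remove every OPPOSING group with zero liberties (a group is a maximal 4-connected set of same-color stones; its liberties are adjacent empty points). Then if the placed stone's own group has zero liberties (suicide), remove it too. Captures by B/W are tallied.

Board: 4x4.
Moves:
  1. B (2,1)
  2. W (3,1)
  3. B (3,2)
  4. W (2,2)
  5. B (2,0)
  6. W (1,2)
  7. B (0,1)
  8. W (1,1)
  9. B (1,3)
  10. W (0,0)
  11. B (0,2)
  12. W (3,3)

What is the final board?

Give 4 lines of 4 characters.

Answer: WBB.
.WWB
BBW.
.W.W

Derivation:
Move 1: B@(2,1) -> caps B=0 W=0
Move 2: W@(3,1) -> caps B=0 W=0
Move 3: B@(3,2) -> caps B=0 W=0
Move 4: W@(2,2) -> caps B=0 W=0
Move 5: B@(2,0) -> caps B=0 W=0
Move 6: W@(1,2) -> caps B=0 W=0
Move 7: B@(0,1) -> caps B=0 W=0
Move 8: W@(1,1) -> caps B=0 W=0
Move 9: B@(1,3) -> caps B=0 W=0
Move 10: W@(0,0) -> caps B=0 W=0
Move 11: B@(0,2) -> caps B=0 W=0
Move 12: W@(3,3) -> caps B=0 W=1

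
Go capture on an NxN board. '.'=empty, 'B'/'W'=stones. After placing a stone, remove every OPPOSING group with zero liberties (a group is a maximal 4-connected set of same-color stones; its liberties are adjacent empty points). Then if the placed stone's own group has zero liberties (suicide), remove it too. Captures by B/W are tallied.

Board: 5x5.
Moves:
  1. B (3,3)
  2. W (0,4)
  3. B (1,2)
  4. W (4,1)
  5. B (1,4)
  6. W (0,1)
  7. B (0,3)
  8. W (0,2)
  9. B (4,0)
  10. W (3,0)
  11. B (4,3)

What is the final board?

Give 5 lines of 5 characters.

Move 1: B@(3,3) -> caps B=0 W=0
Move 2: W@(0,4) -> caps B=0 W=0
Move 3: B@(1,2) -> caps B=0 W=0
Move 4: W@(4,1) -> caps B=0 W=0
Move 5: B@(1,4) -> caps B=0 W=0
Move 6: W@(0,1) -> caps B=0 W=0
Move 7: B@(0,3) -> caps B=1 W=0
Move 8: W@(0,2) -> caps B=1 W=0
Move 9: B@(4,0) -> caps B=1 W=0
Move 10: W@(3,0) -> caps B=1 W=1
Move 11: B@(4,3) -> caps B=1 W=1

Answer: .WWB.
..B.B
.....
W..B.
.W.B.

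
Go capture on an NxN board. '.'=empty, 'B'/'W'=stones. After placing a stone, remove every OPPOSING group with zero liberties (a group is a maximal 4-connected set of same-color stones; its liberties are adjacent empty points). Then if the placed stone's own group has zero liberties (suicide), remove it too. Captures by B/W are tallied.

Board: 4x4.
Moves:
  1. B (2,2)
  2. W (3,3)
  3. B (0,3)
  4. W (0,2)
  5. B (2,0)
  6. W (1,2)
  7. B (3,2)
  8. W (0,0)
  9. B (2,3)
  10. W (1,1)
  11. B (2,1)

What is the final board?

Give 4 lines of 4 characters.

Answer: W.WB
.WW.
BBBB
..B.

Derivation:
Move 1: B@(2,2) -> caps B=0 W=0
Move 2: W@(3,3) -> caps B=0 W=0
Move 3: B@(0,3) -> caps B=0 W=0
Move 4: W@(0,2) -> caps B=0 W=0
Move 5: B@(2,0) -> caps B=0 W=0
Move 6: W@(1,2) -> caps B=0 W=0
Move 7: B@(3,2) -> caps B=0 W=0
Move 8: W@(0,0) -> caps B=0 W=0
Move 9: B@(2,3) -> caps B=1 W=0
Move 10: W@(1,1) -> caps B=1 W=0
Move 11: B@(2,1) -> caps B=1 W=0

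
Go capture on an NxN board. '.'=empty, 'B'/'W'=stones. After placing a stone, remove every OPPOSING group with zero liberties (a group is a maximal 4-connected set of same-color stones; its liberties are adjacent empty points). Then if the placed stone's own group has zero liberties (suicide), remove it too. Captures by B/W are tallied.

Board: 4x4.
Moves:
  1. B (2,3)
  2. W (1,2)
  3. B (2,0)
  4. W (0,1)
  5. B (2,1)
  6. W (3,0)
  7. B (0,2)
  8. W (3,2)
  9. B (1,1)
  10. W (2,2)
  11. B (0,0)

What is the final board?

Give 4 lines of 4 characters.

Move 1: B@(2,3) -> caps B=0 W=0
Move 2: W@(1,2) -> caps B=0 W=0
Move 3: B@(2,0) -> caps B=0 W=0
Move 4: W@(0,1) -> caps B=0 W=0
Move 5: B@(2,1) -> caps B=0 W=0
Move 6: W@(3,0) -> caps B=0 W=0
Move 7: B@(0,2) -> caps B=0 W=0
Move 8: W@(3,2) -> caps B=0 W=0
Move 9: B@(1,1) -> caps B=0 W=0
Move 10: W@(2,2) -> caps B=0 W=0
Move 11: B@(0,0) -> caps B=1 W=0

Answer: B.B.
.BW.
BBWB
W.W.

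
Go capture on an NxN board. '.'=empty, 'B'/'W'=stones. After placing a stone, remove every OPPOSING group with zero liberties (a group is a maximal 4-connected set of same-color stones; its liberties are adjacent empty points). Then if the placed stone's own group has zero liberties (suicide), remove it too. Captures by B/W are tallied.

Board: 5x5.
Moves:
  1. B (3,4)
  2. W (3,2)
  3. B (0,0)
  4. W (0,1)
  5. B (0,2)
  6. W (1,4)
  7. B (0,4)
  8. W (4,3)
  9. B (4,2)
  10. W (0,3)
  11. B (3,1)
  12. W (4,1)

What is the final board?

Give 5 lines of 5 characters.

Move 1: B@(3,4) -> caps B=0 W=0
Move 2: W@(3,2) -> caps B=0 W=0
Move 3: B@(0,0) -> caps B=0 W=0
Move 4: W@(0,1) -> caps B=0 W=0
Move 5: B@(0,2) -> caps B=0 W=0
Move 6: W@(1,4) -> caps B=0 W=0
Move 7: B@(0,4) -> caps B=0 W=0
Move 8: W@(4,3) -> caps B=0 W=0
Move 9: B@(4,2) -> caps B=0 W=0
Move 10: W@(0,3) -> caps B=0 W=1
Move 11: B@(3,1) -> caps B=0 W=1
Move 12: W@(4,1) -> caps B=0 W=2

Answer: BWBW.
....W
.....
.BW.B
.W.W.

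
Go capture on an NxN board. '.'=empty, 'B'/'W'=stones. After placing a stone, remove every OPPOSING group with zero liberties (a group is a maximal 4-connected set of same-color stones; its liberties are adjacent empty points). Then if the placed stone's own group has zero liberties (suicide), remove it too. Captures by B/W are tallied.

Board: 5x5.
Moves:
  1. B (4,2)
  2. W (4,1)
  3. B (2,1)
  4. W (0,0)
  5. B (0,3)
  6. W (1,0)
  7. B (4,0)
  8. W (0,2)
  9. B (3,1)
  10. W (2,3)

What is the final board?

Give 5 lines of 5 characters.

Move 1: B@(4,2) -> caps B=0 W=0
Move 2: W@(4,1) -> caps B=0 W=0
Move 3: B@(2,1) -> caps B=0 W=0
Move 4: W@(0,0) -> caps B=0 W=0
Move 5: B@(0,3) -> caps B=0 W=0
Move 6: W@(1,0) -> caps B=0 W=0
Move 7: B@(4,0) -> caps B=0 W=0
Move 8: W@(0,2) -> caps B=0 W=0
Move 9: B@(3,1) -> caps B=1 W=0
Move 10: W@(2,3) -> caps B=1 W=0

Answer: W.WB.
W....
.B.W.
.B...
B.B..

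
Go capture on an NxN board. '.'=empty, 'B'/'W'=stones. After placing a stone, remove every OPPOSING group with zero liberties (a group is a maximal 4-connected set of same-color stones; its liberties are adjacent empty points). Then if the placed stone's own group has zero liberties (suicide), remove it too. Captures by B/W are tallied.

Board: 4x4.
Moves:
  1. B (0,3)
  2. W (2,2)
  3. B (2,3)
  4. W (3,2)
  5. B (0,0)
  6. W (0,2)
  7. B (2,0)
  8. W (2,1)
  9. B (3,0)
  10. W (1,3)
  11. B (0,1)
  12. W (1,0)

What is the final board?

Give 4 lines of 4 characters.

Move 1: B@(0,3) -> caps B=0 W=0
Move 2: W@(2,2) -> caps B=0 W=0
Move 3: B@(2,3) -> caps B=0 W=0
Move 4: W@(3,2) -> caps B=0 W=0
Move 5: B@(0,0) -> caps B=0 W=0
Move 6: W@(0,2) -> caps B=0 W=0
Move 7: B@(2,0) -> caps B=0 W=0
Move 8: W@(2,1) -> caps B=0 W=0
Move 9: B@(3,0) -> caps B=0 W=0
Move 10: W@(1,3) -> caps B=0 W=1
Move 11: B@(0,1) -> caps B=0 W=1
Move 12: W@(1,0) -> caps B=0 W=1

Answer: BBW.
W..W
BWWB
B.W.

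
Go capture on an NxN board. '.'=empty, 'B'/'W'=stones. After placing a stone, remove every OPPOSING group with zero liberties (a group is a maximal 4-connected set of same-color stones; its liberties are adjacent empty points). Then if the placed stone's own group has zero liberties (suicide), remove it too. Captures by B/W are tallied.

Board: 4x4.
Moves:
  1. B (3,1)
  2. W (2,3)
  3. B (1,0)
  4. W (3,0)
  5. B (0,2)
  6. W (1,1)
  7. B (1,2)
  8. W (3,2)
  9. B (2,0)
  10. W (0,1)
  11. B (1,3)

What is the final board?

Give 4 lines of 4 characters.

Move 1: B@(3,1) -> caps B=0 W=0
Move 2: W@(2,3) -> caps B=0 W=0
Move 3: B@(1,0) -> caps B=0 W=0
Move 4: W@(3,0) -> caps B=0 W=0
Move 5: B@(0,2) -> caps B=0 W=0
Move 6: W@(1,1) -> caps B=0 W=0
Move 7: B@(1,2) -> caps B=0 W=0
Move 8: W@(3,2) -> caps B=0 W=0
Move 9: B@(2,0) -> caps B=1 W=0
Move 10: W@(0,1) -> caps B=1 W=0
Move 11: B@(1,3) -> caps B=1 W=0

Answer: .WB.
BWBB
B..W
.BW.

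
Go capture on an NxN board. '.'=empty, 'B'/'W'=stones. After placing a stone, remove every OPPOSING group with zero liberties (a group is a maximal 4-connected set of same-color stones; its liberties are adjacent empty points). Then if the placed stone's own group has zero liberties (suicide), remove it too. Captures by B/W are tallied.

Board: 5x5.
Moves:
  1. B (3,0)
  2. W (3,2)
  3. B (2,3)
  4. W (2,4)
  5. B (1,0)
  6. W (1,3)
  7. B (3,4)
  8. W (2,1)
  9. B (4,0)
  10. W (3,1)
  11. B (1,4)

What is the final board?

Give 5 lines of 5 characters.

Answer: .....
B..WB
.W.B.
BWW.B
B....

Derivation:
Move 1: B@(3,0) -> caps B=0 W=0
Move 2: W@(3,2) -> caps B=0 W=0
Move 3: B@(2,3) -> caps B=0 W=0
Move 4: W@(2,4) -> caps B=0 W=0
Move 5: B@(1,0) -> caps B=0 W=0
Move 6: W@(1,3) -> caps B=0 W=0
Move 7: B@(3,4) -> caps B=0 W=0
Move 8: W@(2,1) -> caps B=0 W=0
Move 9: B@(4,0) -> caps B=0 W=0
Move 10: W@(3,1) -> caps B=0 W=0
Move 11: B@(1,4) -> caps B=1 W=0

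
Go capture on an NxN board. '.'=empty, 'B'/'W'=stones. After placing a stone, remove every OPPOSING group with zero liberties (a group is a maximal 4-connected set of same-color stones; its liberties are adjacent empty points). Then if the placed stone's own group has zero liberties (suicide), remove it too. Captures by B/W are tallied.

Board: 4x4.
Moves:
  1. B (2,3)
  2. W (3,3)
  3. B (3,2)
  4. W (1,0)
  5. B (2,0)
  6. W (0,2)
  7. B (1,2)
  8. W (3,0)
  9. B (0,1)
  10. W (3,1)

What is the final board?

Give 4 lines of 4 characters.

Answer: .BW.
W.B.
B..B
WWB.

Derivation:
Move 1: B@(2,3) -> caps B=0 W=0
Move 2: W@(3,3) -> caps B=0 W=0
Move 3: B@(3,2) -> caps B=1 W=0
Move 4: W@(1,0) -> caps B=1 W=0
Move 5: B@(2,0) -> caps B=1 W=0
Move 6: W@(0,2) -> caps B=1 W=0
Move 7: B@(1,2) -> caps B=1 W=0
Move 8: W@(3,0) -> caps B=1 W=0
Move 9: B@(0,1) -> caps B=1 W=0
Move 10: W@(3,1) -> caps B=1 W=0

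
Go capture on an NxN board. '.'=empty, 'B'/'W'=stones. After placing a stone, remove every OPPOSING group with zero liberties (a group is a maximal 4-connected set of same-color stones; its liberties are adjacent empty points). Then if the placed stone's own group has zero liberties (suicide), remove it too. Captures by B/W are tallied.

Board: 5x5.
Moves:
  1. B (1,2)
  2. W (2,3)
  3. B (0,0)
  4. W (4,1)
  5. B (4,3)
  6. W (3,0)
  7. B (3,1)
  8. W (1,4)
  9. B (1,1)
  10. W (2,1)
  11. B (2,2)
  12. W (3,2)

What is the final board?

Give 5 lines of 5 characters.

Move 1: B@(1,2) -> caps B=0 W=0
Move 2: W@(2,3) -> caps B=0 W=0
Move 3: B@(0,0) -> caps B=0 W=0
Move 4: W@(4,1) -> caps B=0 W=0
Move 5: B@(4,3) -> caps B=0 W=0
Move 6: W@(3,0) -> caps B=0 W=0
Move 7: B@(3,1) -> caps B=0 W=0
Move 8: W@(1,4) -> caps B=0 W=0
Move 9: B@(1,1) -> caps B=0 W=0
Move 10: W@(2,1) -> caps B=0 W=0
Move 11: B@(2,2) -> caps B=0 W=0
Move 12: W@(3,2) -> caps B=0 W=1

Answer: B....
.BB.W
.WBW.
W.W..
.W.B.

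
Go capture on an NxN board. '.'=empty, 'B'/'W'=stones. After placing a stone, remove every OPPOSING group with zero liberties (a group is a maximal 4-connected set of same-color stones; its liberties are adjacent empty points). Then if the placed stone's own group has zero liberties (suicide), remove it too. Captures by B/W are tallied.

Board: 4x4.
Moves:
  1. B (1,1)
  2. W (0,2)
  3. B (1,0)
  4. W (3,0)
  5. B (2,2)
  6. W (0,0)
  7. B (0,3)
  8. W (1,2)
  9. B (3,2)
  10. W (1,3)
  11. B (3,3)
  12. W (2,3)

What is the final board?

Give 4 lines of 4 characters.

Move 1: B@(1,1) -> caps B=0 W=0
Move 2: W@(0,2) -> caps B=0 W=0
Move 3: B@(1,0) -> caps B=0 W=0
Move 4: W@(3,0) -> caps B=0 W=0
Move 5: B@(2,2) -> caps B=0 W=0
Move 6: W@(0,0) -> caps B=0 W=0
Move 7: B@(0,3) -> caps B=0 W=0
Move 8: W@(1,2) -> caps B=0 W=0
Move 9: B@(3,2) -> caps B=0 W=0
Move 10: W@(1,3) -> caps B=0 W=1
Move 11: B@(3,3) -> caps B=0 W=1
Move 12: W@(2,3) -> caps B=0 W=1

Answer: W.W.
BBWW
..BW
W.BB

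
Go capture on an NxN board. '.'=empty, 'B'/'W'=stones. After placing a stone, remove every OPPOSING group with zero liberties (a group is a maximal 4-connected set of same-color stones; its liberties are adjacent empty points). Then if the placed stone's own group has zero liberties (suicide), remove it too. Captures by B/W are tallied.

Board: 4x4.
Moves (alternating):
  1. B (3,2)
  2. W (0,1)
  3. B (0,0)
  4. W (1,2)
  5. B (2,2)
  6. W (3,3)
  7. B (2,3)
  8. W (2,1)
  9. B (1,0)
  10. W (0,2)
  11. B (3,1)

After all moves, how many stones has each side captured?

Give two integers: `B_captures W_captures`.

Answer: 1 0

Derivation:
Move 1: B@(3,2) -> caps B=0 W=0
Move 2: W@(0,1) -> caps B=0 W=0
Move 3: B@(0,0) -> caps B=0 W=0
Move 4: W@(1,2) -> caps B=0 W=0
Move 5: B@(2,2) -> caps B=0 W=0
Move 6: W@(3,3) -> caps B=0 W=0
Move 7: B@(2,3) -> caps B=1 W=0
Move 8: W@(2,1) -> caps B=1 W=0
Move 9: B@(1,0) -> caps B=1 W=0
Move 10: W@(0,2) -> caps B=1 W=0
Move 11: B@(3,1) -> caps B=1 W=0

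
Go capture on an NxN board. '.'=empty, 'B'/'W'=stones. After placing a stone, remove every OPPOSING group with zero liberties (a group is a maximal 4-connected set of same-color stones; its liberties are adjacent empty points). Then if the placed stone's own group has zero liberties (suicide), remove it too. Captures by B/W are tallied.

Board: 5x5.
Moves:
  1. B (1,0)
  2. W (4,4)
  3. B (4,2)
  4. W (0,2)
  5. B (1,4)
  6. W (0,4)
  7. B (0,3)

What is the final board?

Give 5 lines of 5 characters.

Answer: ..WB.
B...B
.....
.....
..B.W

Derivation:
Move 1: B@(1,0) -> caps B=0 W=0
Move 2: W@(4,4) -> caps B=0 W=0
Move 3: B@(4,2) -> caps B=0 W=0
Move 4: W@(0,2) -> caps B=0 W=0
Move 5: B@(1,4) -> caps B=0 W=0
Move 6: W@(0,4) -> caps B=0 W=0
Move 7: B@(0,3) -> caps B=1 W=0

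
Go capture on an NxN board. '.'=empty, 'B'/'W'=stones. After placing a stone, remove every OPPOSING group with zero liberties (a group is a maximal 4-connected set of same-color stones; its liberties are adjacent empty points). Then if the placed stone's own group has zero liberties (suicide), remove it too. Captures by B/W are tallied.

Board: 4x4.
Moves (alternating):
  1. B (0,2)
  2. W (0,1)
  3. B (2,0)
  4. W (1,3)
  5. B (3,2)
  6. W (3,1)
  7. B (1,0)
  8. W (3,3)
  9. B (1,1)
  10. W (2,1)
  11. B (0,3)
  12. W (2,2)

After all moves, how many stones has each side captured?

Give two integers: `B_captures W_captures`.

Move 1: B@(0,2) -> caps B=0 W=0
Move 2: W@(0,1) -> caps B=0 W=0
Move 3: B@(2,0) -> caps B=0 W=0
Move 4: W@(1,3) -> caps B=0 W=0
Move 5: B@(3,2) -> caps B=0 W=0
Move 6: W@(3,1) -> caps B=0 W=0
Move 7: B@(1,0) -> caps B=0 W=0
Move 8: W@(3,3) -> caps B=0 W=0
Move 9: B@(1,1) -> caps B=0 W=0
Move 10: W@(2,1) -> caps B=0 W=0
Move 11: B@(0,3) -> caps B=0 W=0
Move 12: W@(2,2) -> caps B=0 W=1

Answer: 0 1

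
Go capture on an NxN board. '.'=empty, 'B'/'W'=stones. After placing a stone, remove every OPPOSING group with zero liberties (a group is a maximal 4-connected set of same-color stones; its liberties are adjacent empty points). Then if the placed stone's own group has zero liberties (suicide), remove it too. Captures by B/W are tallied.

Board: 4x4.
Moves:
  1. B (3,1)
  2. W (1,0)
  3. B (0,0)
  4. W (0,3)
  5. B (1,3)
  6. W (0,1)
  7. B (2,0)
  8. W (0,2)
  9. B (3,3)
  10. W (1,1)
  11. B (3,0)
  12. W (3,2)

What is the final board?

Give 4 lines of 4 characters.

Move 1: B@(3,1) -> caps B=0 W=0
Move 2: W@(1,0) -> caps B=0 W=0
Move 3: B@(0,0) -> caps B=0 W=0
Move 4: W@(0,3) -> caps B=0 W=0
Move 5: B@(1,3) -> caps B=0 W=0
Move 6: W@(0,1) -> caps B=0 W=1
Move 7: B@(2,0) -> caps B=0 W=1
Move 8: W@(0,2) -> caps B=0 W=1
Move 9: B@(3,3) -> caps B=0 W=1
Move 10: W@(1,1) -> caps B=0 W=1
Move 11: B@(3,0) -> caps B=0 W=1
Move 12: W@(3,2) -> caps B=0 W=1

Answer: .WWW
WW.B
B...
BBWB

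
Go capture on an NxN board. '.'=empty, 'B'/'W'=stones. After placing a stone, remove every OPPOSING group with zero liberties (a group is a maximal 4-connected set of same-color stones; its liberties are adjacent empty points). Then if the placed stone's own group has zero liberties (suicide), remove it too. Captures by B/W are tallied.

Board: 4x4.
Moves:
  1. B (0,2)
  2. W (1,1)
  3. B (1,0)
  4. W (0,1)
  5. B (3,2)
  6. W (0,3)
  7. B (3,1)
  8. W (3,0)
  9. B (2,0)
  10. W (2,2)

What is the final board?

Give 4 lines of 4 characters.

Move 1: B@(0,2) -> caps B=0 W=0
Move 2: W@(1,1) -> caps B=0 W=0
Move 3: B@(1,0) -> caps B=0 W=0
Move 4: W@(0,1) -> caps B=0 W=0
Move 5: B@(3,2) -> caps B=0 W=0
Move 6: W@(0,3) -> caps B=0 W=0
Move 7: B@(3,1) -> caps B=0 W=0
Move 8: W@(3,0) -> caps B=0 W=0
Move 9: B@(2,0) -> caps B=1 W=0
Move 10: W@(2,2) -> caps B=1 W=0

Answer: .WBW
BW..
B.W.
.BB.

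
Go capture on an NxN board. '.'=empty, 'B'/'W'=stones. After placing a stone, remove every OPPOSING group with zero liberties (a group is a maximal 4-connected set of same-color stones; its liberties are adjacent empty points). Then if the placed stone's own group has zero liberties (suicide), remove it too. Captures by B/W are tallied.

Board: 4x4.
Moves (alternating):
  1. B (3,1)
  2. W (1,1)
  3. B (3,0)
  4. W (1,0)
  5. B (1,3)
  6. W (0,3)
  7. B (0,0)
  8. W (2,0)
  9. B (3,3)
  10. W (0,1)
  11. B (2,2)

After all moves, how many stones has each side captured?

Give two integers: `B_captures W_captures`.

Move 1: B@(3,1) -> caps B=0 W=0
Move 2: W@(1,1) -> caps B=0 W=0
Move 3: B@(3,0) -> caps B=0 W=0
Move 4: W@(1,0) -> caps B=0 W=0
Move 5: B@(1,3) -> caps B=0 W=0
Move 6: W@(0,3) -> caps B=0 W=0
Move 7: B@(0,0) -> caps B=0 W=0
Move 8: W@(2,0) -> caps B=0 W=0
Move 9: B@(3,3) -> caps B=0 W=0
Move 10: W@(0,1) -> caps B=0 W=1
Move 11: B@(2,2) -> caps B=0 W=1

Answer: 0 1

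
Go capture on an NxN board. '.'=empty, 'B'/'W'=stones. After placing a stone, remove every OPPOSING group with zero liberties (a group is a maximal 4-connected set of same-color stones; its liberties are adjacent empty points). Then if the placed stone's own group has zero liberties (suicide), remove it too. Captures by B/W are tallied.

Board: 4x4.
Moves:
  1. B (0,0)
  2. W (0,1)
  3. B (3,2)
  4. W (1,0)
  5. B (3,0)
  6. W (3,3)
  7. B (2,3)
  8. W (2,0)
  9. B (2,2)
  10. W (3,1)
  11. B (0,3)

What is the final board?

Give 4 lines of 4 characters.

Answer: .W.B
W...
W.BB
.WB.

Derivation:
Move 1: B@(0,0) -> caps B=0 W=0
Move 2: W@(0,1) -> caps B=0 W=0
Move 3: B@(3,2) -> caps B=0 W=0
Move 4: W@(1,0) -> caps B=0 W=1
Move 5: B@(3,0) -> caps B=0 W=1
Move 6: W@(3,3) -> caps B=0 W=1
Move 7: B@(2,3) -> caps B=1 W=1
Move 8: W@(2,0) -> caps B=1 W=1
Move 9: B@(2,2) -> caps B=1 W=1
Move 10: W@(3,1) -> caps B=1 W=2
Move 11: B@(0,3) -> caps B=1 W=2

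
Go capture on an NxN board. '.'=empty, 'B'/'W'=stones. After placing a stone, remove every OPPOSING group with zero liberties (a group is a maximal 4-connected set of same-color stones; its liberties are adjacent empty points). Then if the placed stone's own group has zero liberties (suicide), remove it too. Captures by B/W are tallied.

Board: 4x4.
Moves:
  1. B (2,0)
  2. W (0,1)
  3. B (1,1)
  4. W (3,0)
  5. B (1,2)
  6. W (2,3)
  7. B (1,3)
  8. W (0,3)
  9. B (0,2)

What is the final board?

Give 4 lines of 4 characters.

Answer: .WB.
.BBB
B..W
W...

Derivation:
Move 1: B@(2,0) -> caps B=0 W=0
Move 2: W@(0,1) -> caps B=0 W=0
Move 3: B@(1,1) -> caps B=0 W=0
Move 4: W@(3,0) -> caps B=0 W=0
Move 5: B@(1,2) -> caps B=0 W=0
Move 6: W@(2,3) -> caps B=0 W=0
Move 7: B@(1,3) -> caps B=0 W=0
Move 8: W@(0,3) -> caps B=0 W=0
Move 9: B@(0,2) -> caps B=1 W=0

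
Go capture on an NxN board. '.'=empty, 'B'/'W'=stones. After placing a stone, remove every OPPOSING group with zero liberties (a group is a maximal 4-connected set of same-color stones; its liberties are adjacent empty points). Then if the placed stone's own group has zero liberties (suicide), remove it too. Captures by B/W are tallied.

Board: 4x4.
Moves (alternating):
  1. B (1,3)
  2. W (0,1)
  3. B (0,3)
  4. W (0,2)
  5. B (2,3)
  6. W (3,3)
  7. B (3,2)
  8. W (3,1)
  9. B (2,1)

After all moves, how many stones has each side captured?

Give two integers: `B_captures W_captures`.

Answer: 1 0

Derivation:
Move 1: B@(1,3) -> caps B=0 W=0
Move 2: W@(0,1) -> caps B=0 W=0
Move 3: B@(0,3) -> caps B=0 W=0
Move 4: W@(0,2) -> caps B=0 W=0
Move 5: B@(2,3) -> caps B=0 W=0
Move 6: W@(3,3) -> caps B=0 W=0
Move 7: B@(3,2) -> caps B=1 W=0
Move 8: W@(3,1) -> caps B=1 W=0
Move 9: B@(2,1) -> caps B=1 W=0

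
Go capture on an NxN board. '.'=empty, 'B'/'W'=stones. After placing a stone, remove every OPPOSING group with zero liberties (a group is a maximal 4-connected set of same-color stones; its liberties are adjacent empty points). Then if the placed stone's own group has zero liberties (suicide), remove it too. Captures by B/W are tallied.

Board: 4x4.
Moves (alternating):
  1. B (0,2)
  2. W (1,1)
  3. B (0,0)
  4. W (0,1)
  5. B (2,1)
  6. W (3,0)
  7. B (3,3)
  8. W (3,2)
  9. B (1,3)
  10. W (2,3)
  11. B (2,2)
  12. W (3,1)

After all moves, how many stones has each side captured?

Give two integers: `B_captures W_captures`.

Move 1: B@(0,2) -> caps B=0 W=0
Move 2: W@(1,1) -> caps B=0 W=0
Move 3: B@(0,0) -> caps B=0 W=0
Move 4: W@(0,1) -> caps B=0 W=0
Move 5: B@(2,1) -> caps B=0 W=0
Move 6: W@(3,0) -> caps B=0 W=0
Move 7: B@(3,3) -> caps B=0 W=0
Move 8: W@(3,2) -> caps B=0 W=0
Move 9: B@(1,3) -> caps B=0 W=0
Move 10: W@(2,3) -> caps B=0 W=1
Move 11: B@(2,2) -> caps B=0 W=1
Move 12: W@(3,1) -> caps B=0 W=1

Answer: 0 1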